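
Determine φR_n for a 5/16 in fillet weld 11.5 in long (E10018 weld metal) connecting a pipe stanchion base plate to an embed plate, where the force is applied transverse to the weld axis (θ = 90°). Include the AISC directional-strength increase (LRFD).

φR_n ≈ 172 kip

E100XX → F_EXX = 100 ksi.
t_e = 0.707 × 0.3125 = 0.2209 in; A_we = 0.2209 × 11.5 = 2.541 in².
Directional factor: 1.0 + 0.5 sin^1.5(90°) = 1.5.
F_nw = 0.6 × 100 × 1.5 = 90 ksi.
φR_n = 0.75 × 90 × 2.541 = 171.5 kip.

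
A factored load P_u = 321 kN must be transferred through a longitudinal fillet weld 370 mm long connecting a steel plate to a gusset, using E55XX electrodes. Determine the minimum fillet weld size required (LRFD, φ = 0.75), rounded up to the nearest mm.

E55XX → F_EXX = 550 MPa.
Total weld length L = 370 mm.
Required throat t_e = P_u / (φ × 0.6 F_EXX × L) = 321 / (0.75 × 0.6 × 550 × 370 × 10⁻³) = 3.505 mm.
Required leg w = t_e / 0.707 = 4.958 mm → use 5 mm.

w = 5 mm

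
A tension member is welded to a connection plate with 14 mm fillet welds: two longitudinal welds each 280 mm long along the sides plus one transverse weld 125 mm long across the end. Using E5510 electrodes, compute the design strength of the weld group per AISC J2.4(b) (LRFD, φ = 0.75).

φR_n ≈ 1680 kN

E55XX → F_EXX = 550 MPa.
t_e = 0.707 × 14 = 9.898 mm.
R_nwl = 0.6 × 550 × 9.898 × 560 × 10⁻³ = 1829 kN (longitudinal, 2 welds).
R_nwt = 0.6 × 550 × 9.898 × 125 × 10⁻³ = 408.3 kN (transverse, base value).
(i) R_nwl + R_nwt = 2237 kN; (ii) 0.85 R_nwl + 1.5 R_nwt = 2167 kN.
R_n = max = 2237 kN [governs: (i)]; φR_n = 1678 kN.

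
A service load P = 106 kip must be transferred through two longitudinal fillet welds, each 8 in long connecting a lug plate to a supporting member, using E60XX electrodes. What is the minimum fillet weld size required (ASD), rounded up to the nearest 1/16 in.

E60XX → F_EXX = 60 ksi.
Total weld length L = 16 in.
Required throat t_e = P × Ω / (0.6 F_EXX × L) = 106 × 2.0 / (0.6 × 60 × 16) = 0.3681 in.
Required leg w = t_e / 0.707 = 0.5206 in → use 9/16 in.

w = 9/16 in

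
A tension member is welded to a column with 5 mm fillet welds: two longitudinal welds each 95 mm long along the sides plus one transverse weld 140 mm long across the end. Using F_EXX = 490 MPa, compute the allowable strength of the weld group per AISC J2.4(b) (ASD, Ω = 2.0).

R_n/Ω ≈ 193 kN

t_e = 0.707 × 5 = 3.535 mm.
R_nwl = 0.6 × 490 × 3.535 × 190 × 10⁻³ = 197.5 kN (longitudinal, 2 welds).
R_nwt = 0.6 × 490 × 3.535 × 140 × 10⁻³ = 145.5 kN (transverse, base value).
(i) R_nwl + R_nwt = 343 kN; (ii) 0.85 R_nwl + 1.5 R_nwt = 386.1 kN.
R_n = max = 386.1 kN [governs: (ii)]; R_n/Ω = 193 kN.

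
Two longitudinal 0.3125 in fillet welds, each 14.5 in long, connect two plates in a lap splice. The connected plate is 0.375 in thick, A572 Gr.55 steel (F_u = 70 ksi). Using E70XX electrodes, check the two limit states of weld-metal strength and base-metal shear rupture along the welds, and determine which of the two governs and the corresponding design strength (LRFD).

E70XX → F_EXX = 70 ksi.
t_e = 0.707 × 0.3125 = 0.2209 in; L = 29 in.
Weld metal: φR_n = 0.75 × 0.6 × 70 × 0.2209 × 29 = 201.8 kip.
Base metal (shear rupture): φR_n = 0.75 × 0.6 × 70 × 0.375 × 29 = 342.6 kip.
Governing: weld metal.

φR_n ≈ 202 kip (weld metal governs)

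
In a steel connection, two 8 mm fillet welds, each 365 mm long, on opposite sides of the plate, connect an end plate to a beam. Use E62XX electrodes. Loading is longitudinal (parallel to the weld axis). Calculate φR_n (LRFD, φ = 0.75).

E62XX → F_EXX = 620 MPa.
Effective throat t_e = 0.707 × 8 = 5.656 mm.
Total length L = 730 mm; A_we = 5.656 × 730 = 4129 mm².
F_nw = 0.6 F_EXX = 0.6 × 620 = 372 MPa.
φR_n = 0.75 × 372 × 4129 × 10⁻³ = 1152 kN.

φR_n ≈ 1150 kN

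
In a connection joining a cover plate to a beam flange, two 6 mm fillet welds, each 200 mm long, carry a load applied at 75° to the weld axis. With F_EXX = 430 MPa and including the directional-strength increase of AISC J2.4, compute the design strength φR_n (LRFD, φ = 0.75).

φR_n ≈ 484 kN

t_e = 0.707 × 6 = 4.242 mm; A_we = 4.242 × 400 = 1697 mm².
Directional factor: 1.0 + 0.5 sin^1.5(75°) = 1.475.
F_nw = 0.6 × 430 × 1.475 = 380.5 MPa.
φR_n = 0.75 × 380.5 × 1697 × 10⁻³ = 484.2 kN.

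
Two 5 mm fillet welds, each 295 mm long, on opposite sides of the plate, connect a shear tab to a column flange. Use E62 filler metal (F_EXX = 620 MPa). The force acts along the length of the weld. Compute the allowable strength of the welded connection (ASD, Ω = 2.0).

Effective throat t_e = 0.707 × 5 = 3.535 mm.
Total length L = 590 mm; A_we = 3.535 × 590 = 2086 mm².
F_nw = 0.6 F_EXX = 0.6 × 620 = 372 MPa.
R_n = 372 × 2086 × 10⁻³ = 775.9 kN; R_n/Ω = 775.9/2.0 = 387.9 kN.

R_n/Ω ≈ 388 kN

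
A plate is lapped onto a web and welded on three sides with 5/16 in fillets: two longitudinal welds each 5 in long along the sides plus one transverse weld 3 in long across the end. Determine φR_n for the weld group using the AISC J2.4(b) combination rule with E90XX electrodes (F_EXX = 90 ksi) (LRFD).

t_e = 0.707 × 0.3125 = 0.2209 in.
R_nwl = 0.6 × 90 × 0.2209 × 10 = 119.3 kip (longitudinal, 2 welds).
R_nwt = 0.6 × 90 × 0.2209 × 3 = 35.79 kip (transverse, base value).
(i) R_nwl + R_nwt = 155.1 kip; (ii) 0.85 R_nwl + 1.5 R_nwt = 155.1 kip.
R_n = max = 155.1 kip [governs: (ii)]; φR_n = 116.3 kip.

φR_n ≈ 116 kip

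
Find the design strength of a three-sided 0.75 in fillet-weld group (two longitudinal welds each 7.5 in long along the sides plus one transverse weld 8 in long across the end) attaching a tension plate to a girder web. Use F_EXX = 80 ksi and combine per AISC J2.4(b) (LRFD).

φR_n ≈ 472 kip

t_e = 0.707 × 0.75 = 0.5302 in.
R_nwl = 0.6 × 80 × 0.5302 × 15 = 381.8 kip (longitudinal, 2 welds).
R_nwt = 0.6 × 80 × 0.5302 × 8 = 203.6 kip (transverse, base value).
(i) R_nwl + R_nwt = 585.4 kip; (ii) 0.85 R_nwl + 1.5 R_nwt = 629.9 kip.
R_n = max = 629.9 kip [governs: (ii)]; φR_n = 472.5 kip.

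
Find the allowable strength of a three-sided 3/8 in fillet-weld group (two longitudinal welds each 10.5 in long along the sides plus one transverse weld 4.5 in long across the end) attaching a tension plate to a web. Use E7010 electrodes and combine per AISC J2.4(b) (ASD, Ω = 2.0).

E70XX → F_EXX = 70 ksi.
t_e = 0.707 × 0.375 = 0.2651 in.
R_nwl = 0.6 × 70 × 0.2651 × 21 = 233.8 kips (longitudinal, 2 welds).
R_nwt = 0.6 × 70 × 0.2651 × 4.5 = 50.11 kips (transverse, base value).
(i) R_nwl + R_nwt = 283.9 kips; (ii) 0.85 R_nwl + 1.5 R_nwt = 273.9 kips.
R_n = max = 283.9 kips [governs: (i)]; R_n/Ω = 142 kips.

R_n/Ω ≈ 142 kips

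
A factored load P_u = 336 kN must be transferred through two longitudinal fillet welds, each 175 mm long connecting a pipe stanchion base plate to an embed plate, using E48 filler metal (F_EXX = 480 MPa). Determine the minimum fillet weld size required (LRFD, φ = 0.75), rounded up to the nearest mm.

Total weld length L = 350 mm.
Required throat t_e = P_u / (φ × 0.6 F_EXX × L) = 336 / (0.75 × 0.6 × 480 × 350 × 10⁻³) = 4.444 mm.
Required leg w = t_e / 0.707 = 6.286 mm → use 7 mm.

w = 7 mm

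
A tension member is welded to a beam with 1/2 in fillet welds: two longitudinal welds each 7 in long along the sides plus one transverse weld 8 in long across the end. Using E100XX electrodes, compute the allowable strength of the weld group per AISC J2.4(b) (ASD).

E100XX → F_EXX = 100 ksi.
t_e = 0.707 × 0.5 = 0.3535 in.
R_nwl = 0.6 × 100 × 0.3535 × 14 = 296.9 kips (longitudinal, 2 welds).
R_nwt = 0.6 × 100 × 0.3535 × 8 = 169.7 kips (transverse, base value).
(i) R_nwl + R_nwt = 466.6 kips; (ii) 0.85 R_nwl + 1.5 R_nwt = 506.9 kips.
R_n = max = 506.9 kips [governs: (ii)]; R_n/Ω = 253.5 kips.

R_n/Ω ≈ 253 kips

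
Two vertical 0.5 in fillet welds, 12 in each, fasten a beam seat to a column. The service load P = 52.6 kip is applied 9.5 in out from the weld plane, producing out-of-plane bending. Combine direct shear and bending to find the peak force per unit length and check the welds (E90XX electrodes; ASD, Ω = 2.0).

f_max ≈ 10.6 kip/in; NOT adequate

E90XX → F_EXX = 90 ksi.
L_w = 2 × 12 = 24 in; section modulus (unit throat) S = 2 × L²/6 = 48 in².
Direct shear f_v = P/L_w = 52.6/24 = 2.192 kip/in.
Moment M = P × e = 52.6 × 9.5 = 499.7 kip·in; bending f_b = M/S = 10.41 kip/in.
f_max = √(f_v² + f_b²) = √(2.192² + 10.41²) = 10.64 kip/in.
r_n/Ω = (1/2.0) × 0.6 × 90 × (0.707 × 0.5) = 9.544 kip/in → NOT adequate.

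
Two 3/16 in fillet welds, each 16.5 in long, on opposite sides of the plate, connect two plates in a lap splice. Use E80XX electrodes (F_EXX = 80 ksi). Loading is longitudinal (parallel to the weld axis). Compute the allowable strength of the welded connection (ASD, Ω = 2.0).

Effective throat t_e = 0.707 × 0.1875 = 0.1326 in.
Total length L = 33 in; A_we = 0.1326 × 33 = 4.375 in².
F_nw = 0.6 F_EXX = 0.6 × 80 = 48 ksi.
R_n = 48 × 4.375 = 210 kip; R_n/Ω = 210/2.0 = 105 kip.

R_n/Ω ≈ 105 kip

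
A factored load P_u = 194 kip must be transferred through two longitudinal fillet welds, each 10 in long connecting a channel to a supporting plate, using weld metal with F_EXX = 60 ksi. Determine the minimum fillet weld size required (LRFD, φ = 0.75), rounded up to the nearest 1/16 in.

Total weld length L = 20 in.
Required throat t_e = P_u / (φ × 0.6 F_EXX × L) = 194 / (0.75 × 0.6 × 60 × 20) = 0.3593 in.
Required leg w = t_e / 0.707 = 0.5081 in → use 9/16 in.

w = 9/16 in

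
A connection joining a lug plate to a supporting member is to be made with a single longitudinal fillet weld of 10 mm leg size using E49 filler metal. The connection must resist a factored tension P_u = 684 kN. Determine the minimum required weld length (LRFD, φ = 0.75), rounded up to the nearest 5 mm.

E49XX → F_EXX = 490 MPa.
Throat t_e = 0.707 × 10 = 7.07 mm.
φr_n = 0.75 × 0.6 × 490 × 7.07 × 10⁻³ = 1.559 kN/mm.
L_req = P_u / φr_n = 684 / 1.559 = 438.8 mm total.
Round up → use L = 440 mm.

L = 440 mm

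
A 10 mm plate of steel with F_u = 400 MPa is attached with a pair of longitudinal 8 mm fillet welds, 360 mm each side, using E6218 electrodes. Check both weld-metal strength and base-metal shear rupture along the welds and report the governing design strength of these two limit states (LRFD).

φR_n ≈ 1140 kN (weld metal governs)

E62XX → F_EXX = 620 MPa.
t_e = 0.707 × 8 = 5.656 mm; L = 720 mm.
Weld metal: φR_n = 0.75 × 0.6 × 620 × 5.656 × 720 × 10⁻³ = 1136 kN.
Base metal (shear rupture): φR_n = 0.75 × 0.6 × 400 × 10 × 720 × 10⁻³ = 1296 kN.
Governing: weld metal.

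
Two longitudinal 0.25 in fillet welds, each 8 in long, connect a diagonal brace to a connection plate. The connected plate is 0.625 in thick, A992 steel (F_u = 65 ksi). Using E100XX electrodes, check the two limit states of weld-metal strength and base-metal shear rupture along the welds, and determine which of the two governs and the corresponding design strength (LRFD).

φR_n ≈ 127 kip (weld metal governs)

E100XX → F_EXX = 100 ksi.
t_e = 0.707 × 0.25 = 0.1767 in; L = 16 in.
Weld metal: φR_n = 0.75 × 0.6 × 100 × 0.1767 × 16 = 127.3 kip.
Base metal (shear rupture): φR_n = 0.75 × 0.6 × 65 × 0.625 × 16 = 292.5 kip.
Governing: weld metal.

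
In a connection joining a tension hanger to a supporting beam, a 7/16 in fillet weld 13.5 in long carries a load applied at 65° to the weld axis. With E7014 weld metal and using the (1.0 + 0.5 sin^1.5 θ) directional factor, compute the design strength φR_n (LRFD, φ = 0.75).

φR_n ≈ 188 kip

E70XX → F_EXX = 70 ksi.
t_e = 0.707 × 0.4375 = 0.3093 in; A_we = 0.3093 × 13.5 = 4.176 in².
Directional factor: 1.0 + 0.5 sin^1.5(65°) = 1.431.
F_nw = 0.6 × 70 × 1.431 = 60.12 ksi.
φR_n = 0.75 × 60.12 × 4.176 = 188.3 kip.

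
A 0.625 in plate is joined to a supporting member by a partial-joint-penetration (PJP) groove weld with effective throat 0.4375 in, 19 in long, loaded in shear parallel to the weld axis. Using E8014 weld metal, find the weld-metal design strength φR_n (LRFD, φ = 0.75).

E80XX → F_EXX = 80 ksi.
Effective throat (given) t_e = 0.4375 in.
A_we = 0.4375 × 19 = 8.312 in².
F_nw = 0.6 F_EXX = 48 ksi.
φR_n = 0.75 × 48 × 8.312 = 299.2 kip.

φR_n ≈ 299 kip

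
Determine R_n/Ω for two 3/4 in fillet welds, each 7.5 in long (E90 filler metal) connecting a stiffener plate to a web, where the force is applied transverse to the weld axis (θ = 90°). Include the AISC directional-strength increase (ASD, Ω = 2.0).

E90XX → F_EXX = 90 ksi.
t_e = 0.707 × 0.75 = 0.5302 in; A_we = 0.5302 × 15 = 7.954 in².
Directional factor: 1.0 + 0.5 sin^1.5(90°) = 1.5.
F_nw = 0.6 × 90 × 1.5 = 81 ksi.
R_n/Ω = (81 × 7.954) / 2.0 = 322.1 kips.

R_n/Ω ≈ 322 kips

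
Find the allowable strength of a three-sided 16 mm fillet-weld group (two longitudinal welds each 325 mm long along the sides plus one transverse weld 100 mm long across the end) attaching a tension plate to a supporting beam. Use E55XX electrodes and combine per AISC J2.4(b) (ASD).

R_n/Ω ≈ 1400 kN

E55XX → F_EXX = 550 MPa.
t_e = 0.707 × 16 = 11.31 mm.
R_nwl = 0.6 × 550 × 11.31 × 650 × 10⁻³ = 2426 kN (longitudinal, 2 welds).
R_nwt = 0.6 × 550 × 11.31 × 100 × 10⁻³ = 373.3 kN (transverse, base value).
(i) R_nwl + R_nwt = 2800 kN; (ii) 0.85 R_nwl + 1.5 R_nwt = 2622 kN.
R_n = max = 2800 kN [governs: (i)]; R_n/Ω = 1400 kN.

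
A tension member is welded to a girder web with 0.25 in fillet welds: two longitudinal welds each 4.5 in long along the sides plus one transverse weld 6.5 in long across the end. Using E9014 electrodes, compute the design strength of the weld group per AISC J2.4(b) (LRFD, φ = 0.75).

φR_n ≈ 125 kip

E90XX → F_EXX = 90 ksi.
t_e = 0.707 × 0.25 = 0.1767 in.
R_nwl = 0.6 × 90 × 0.1767 × 9 = 85.9 kip (longitudinal, 2 welds).
R_nwt = 0.6 × 90 × 0.1767 × 6.5 = 62.04 kip (transverse, base value).
(i) R_nwl + R_nwt = 147.9 kip; (ii) 0.85 R_nwl + 1.5 R_nwt = 166.1 kip.
R_n = max = 166.1 kip [governs: (ii)]; φR_n = 124.6 kip.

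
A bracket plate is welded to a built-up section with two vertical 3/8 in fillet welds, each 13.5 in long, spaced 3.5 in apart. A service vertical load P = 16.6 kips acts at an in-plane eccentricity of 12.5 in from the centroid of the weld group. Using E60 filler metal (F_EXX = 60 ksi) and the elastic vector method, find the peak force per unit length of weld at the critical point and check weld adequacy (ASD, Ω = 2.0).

f_max ≈ 3.15 kip/in; adequate

Total weld length L_w = 27 in. Treat welds as unit-width lines.
Polar moment about centroid: J = 2[d³/12 + d(b/2)²] = 2[13.5³/12 + 13.5×1.75²] = 492.8 in³.
Direct shear f_v = P/L_w = 16.6 / 27 = 0.6148 kip/in (vertical).
Torsion M = P·e = 16.6 × 12.5 = 207.5 kip·in.
Critical point at (x, y) = (1.75, 6.75) from centroid. f_tx = M·y/J = 2.842 kip/in; f_ty = M·x/J = 0.7369 kip/in.
Resultant f_max = √[f_tx² + (f_v + f_ty)²] = √[2.842² + (0.6148 + 0.7369)²] = 3.148 kip/in.
Capacity per unit length: r_n/Ω = (1/2.0) × 0.6 × 60 × (0.707 × 0.375) = 4.772 kip/in.
3.148 ≤ 4.772 → adequate.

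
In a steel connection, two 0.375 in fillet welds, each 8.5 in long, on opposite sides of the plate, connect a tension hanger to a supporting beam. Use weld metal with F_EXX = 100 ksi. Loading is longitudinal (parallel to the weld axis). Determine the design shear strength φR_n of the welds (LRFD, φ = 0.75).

Effective throat t_e = 0.707 × 0.375 = 0.2651 in.
Total length L = 17 in; A_we = 0.2651 × 17 = 4.507 in².
F_nw = 0.6 F_EXX = 0.6 × 100 = 60 ksi.
φR_n = 0.75 × 60 × 4.507 = 202.8 kip.

φR_n ≈ 203 kip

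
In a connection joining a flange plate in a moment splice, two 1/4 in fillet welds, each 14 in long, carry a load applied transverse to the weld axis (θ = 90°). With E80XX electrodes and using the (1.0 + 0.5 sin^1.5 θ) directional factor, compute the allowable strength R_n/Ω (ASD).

R_n/Ω ≈ 178 kips

E80XX → F_EXX = 80 ksi.
t_e = 0.707 × 0.25 = 0.1767 in; A_we = 0.1767 × 28 = 4.949 in².
Directional factor: 1.0 + 0.5 sin^1.5(90°) = 1.5.
F_nw = 0.6 × 80 × 1.5 = 72 ksi.
R_n/Ω = (72 × 4.949) / 2.0 = 178.2 kips.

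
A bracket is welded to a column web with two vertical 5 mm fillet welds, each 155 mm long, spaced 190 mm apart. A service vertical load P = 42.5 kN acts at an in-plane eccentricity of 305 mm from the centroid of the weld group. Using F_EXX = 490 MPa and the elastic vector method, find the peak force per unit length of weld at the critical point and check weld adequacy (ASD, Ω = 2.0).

f_max ≈ 578 N/mm; NOT adequate

Total weld length L_w = 310 mm. Treat welds as unit-width lines.
Polar moment about centroid: J = 2[d³/12 + d(b/2)²] = 2[155³/12 + 155×95²] = 3418000 mm³.
Direct shear f_v = P/L_w = 42.5×10³ / 310 = 137.1 N/mm (vertical).
Torsion M = P·e = 42.5×10³ × 305 = 12962000 N·mm.
Critical point at (x, y) = (95, 77.5) from centroid. f_tx = M·y/J = 293.9 N/mm; f_ty = M·x/J = 360.2 N/mm.
Resultant f_max = √[f_tx² + (f_v + f_ty)²] = √[293.9² + (137.1 + 360.2)²] = 577.7 N/mm.
Capacity per unit length: r_n/Ω = (1/2.0) × 0.6 × 490 × (0.707 × 5) = 519.6 N/mm.
577.7 > 519.6 → NOT adequate.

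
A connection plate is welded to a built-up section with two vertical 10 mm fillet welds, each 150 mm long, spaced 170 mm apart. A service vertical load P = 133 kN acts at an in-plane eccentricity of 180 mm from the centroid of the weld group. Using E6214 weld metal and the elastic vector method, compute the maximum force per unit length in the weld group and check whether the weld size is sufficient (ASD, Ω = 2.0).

E62XX → F_EXX = 620 MPa.
Total weld length L_w = 300 mm. Treat welds as unit-width lines.
Polar moment about centroid: J = 2[d³/12 + d(b/2)²] = 2[150³/12 + 150×85²] = 2730000 mm³.
Direct shear f_v = P/L_w = 133×10³ / 300 = 443.3 N/mm (vertical).
Torsion M = P·e = 133×10³ × 180 = 23940000 N·mm.
Critical point at (x, y) = (85, 75) from centroid. f_tx = M·y/J = 657.7 N/mm; f_ty = M·x/J = 745.4 N/mm.
Resultant f_max = √[f_tx² + (f_v + f_ty)²] = √[657.7² + (443.3 + 745.4)²] = 1359 N/mm.
Capacity per unit length: r_n/Ω = (1/2.0) × 0.6 × 620 × (0.707 × 10) = 1315 N/mm.
1359 > 1315 → NOT adequate.

f_max ≈ 1360 N/mm; NOT adequate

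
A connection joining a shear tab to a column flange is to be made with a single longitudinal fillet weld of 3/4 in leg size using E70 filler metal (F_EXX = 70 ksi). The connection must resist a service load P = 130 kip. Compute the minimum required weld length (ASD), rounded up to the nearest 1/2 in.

Throat t_e = 0.707 × 0.75 = 0.5302 in.
r_n/Ω = (0.6 × 70 × 0.5302) / 2.0 = 11.14 kip/in.
L_req = P / (r_n/Ω) = 130 / 11.14 = 11.67 in total.
Round up → use L = 12 in.

L = 12 in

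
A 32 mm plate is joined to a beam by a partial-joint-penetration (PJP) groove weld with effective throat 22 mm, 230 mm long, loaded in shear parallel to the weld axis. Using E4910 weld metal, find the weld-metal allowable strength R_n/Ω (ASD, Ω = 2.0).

E49XX → F_EXX = 490 MPa.
Effective throat (given) t_e = 22 mm.
A_we = 22 × 230 = 5060 mm².
F_nw = 0.6 F_EXX = 294 MPa.
R_n/Ω = (294 × 5060) / 2.0 × 10⁻³ = 743.8 kN.

R_n/Ω ≈ 744 kN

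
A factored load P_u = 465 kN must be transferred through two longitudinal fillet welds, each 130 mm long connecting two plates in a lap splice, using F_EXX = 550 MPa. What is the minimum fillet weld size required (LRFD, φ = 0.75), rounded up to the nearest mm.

w = 11 mm

Total weld length L = 260 mm.
Required throat t_e = P_u / (φ × 0.6 F_EXX × L) = 465 / (0.75 × 0.6 × 550 × 260 × 10⁻³) = 7.226 mm.
Required leg w = t_e / 0.707 = 10.22 mm → use 11 mm.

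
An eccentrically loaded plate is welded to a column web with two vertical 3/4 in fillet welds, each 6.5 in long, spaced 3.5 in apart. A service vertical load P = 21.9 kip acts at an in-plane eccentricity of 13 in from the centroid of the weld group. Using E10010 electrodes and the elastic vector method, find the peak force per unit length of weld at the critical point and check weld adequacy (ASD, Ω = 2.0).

E100XX → F_EXX = 100 ksi.
Total weld length L_w = 13 in. Treat welds as unit-width lines.
Polar moment about centroid: J = 2[d³/12 + d(b/2)²] = 2[6.5³/12 + 6.5×1.75²] = 85.58 in³.
Direct shear f_v = P/L_w = 21.9 / 13 = 1.685 kip/in (vertical).
Torsion M = P·e = 21.9 × 13 = 284.7 kip·in.
Critical point at (x, y) = (1.75, 3.25) from centroid. f_tx = M·y/J = 10.81 kip/in; f_ty = M·x/J = 5.822 kip/in.
Resultant f_max = √[f_tx² + (f_v + f_ty)²] = √[10.81² + (1.685 + 5.822)²] = 13.16 kip/in.
Capacity per unit length: r_n/Ω = (1/2.0) × 0.6 × 100 × (0.707 × 0.75) = 15.91 kip/in.
13.16 ≤ 15.91 → adequate.

f_max ≈ 13.2 kip/in; adequate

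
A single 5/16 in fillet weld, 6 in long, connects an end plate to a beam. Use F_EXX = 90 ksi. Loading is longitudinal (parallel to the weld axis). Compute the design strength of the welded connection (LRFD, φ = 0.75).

φR_n ≈ 53.7 kips

Effective throat t_e = 0.707 × 0.3125 = 0.2209 in.
Total length L = 6 in; A_we = 0.2209 × 6 = 1.326 in².
F_nw = 0.6 F_EXX = 0.6 × 90 = 54 ksi.
φR_n = 0.75 × 54 × 1.326 = 53.69 kips.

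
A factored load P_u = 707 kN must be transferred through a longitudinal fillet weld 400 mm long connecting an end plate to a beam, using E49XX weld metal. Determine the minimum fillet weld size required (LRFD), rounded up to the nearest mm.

E49XX → F_EXX = 490 MPa.
Total weld length L = 400 mm.
Required throat t_e = P_u / (φ × 0.6 F_EXX × L) = 707 / (0.75 × 0.6 × 490 × 400 × 10⁻³) = 8.016 mm.
Required leg w = t_e / 0.707 = 11.34 mm → use 12 mm.

w = 12 mm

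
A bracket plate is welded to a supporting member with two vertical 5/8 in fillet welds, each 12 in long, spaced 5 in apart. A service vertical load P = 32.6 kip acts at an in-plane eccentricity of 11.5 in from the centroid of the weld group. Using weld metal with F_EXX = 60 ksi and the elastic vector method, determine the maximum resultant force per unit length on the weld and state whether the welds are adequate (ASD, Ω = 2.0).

f_max ≈ 6.21 kip/in; adequate

Total weld length L_w = 24 in. Treat welds as unit-width lines.
Polar moment about centroid: J = 2[d³/12 + d(b/2)²] = 2[12³/12 + 12×2.5²] = 438 in³.
Direct shear f_v = P/L_w = 32.6 / 24 = 1.358 kip/in (vertical).
Torsion M = P·e = 32.6 × 11.5 = 374.9 kip·in.
Critical point at (x, y) = (2.5, 6) from centroid. f_tx = M·y/J = 5.136 kip/in; f_ty = M·x/J = 2.14 kip/in.
Resultant f_max = √[f_tx² + (f_v + f_ty)²] = √[5.136² + (1.358 + 2.14)²] = 6.214 kip/in.
Capacity per unit length: r_n/Ω = (1/2.0) × 0.6 × 60 × (0.707 × 0.625) = 7.954 kip/in.
6.214 ≤ 7.954 → adequate.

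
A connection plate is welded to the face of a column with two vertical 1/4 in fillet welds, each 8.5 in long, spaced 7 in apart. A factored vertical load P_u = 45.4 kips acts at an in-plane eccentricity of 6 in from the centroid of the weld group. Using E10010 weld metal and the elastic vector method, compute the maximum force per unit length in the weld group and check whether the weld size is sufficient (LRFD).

E100XX → F_EXX = 100 ksi.
Total weld length L_w = 17 in. Treat welds as unit-width lines.
Polar moment about centroid: J = 2[d³/12 + d(b/2)²] = 2[8.5³/12 + 8.5×3.5²] = 310.6 in³.
Direct shear f_v = P/L_w = 45.4 / 17 = 2.671 kip/in (vertical).
Torsion M = P·e = 45.4 × 6 = 272.4 kip·in.
Critical point at (x, y) = (3.5, 4.25) from centroid. f_tx = M·y/J = 3.727 kip/in; f_ty = M·x/J = 3.07 kip/in.
Resultant f_max = √[f_tx² + (f_v + f_ty)²] = √[3.727² + (2.671 + 3.07)²] = 6.844 kip/in.
Capacity per unit length: φr_n = 0.75 × 0.6 × 100 × (0.707 × 0.25) = 7.954 kip/in.
6.844 ≤ 7.954 → adequate.

f_max ≈ 6.84 kip/in; adequate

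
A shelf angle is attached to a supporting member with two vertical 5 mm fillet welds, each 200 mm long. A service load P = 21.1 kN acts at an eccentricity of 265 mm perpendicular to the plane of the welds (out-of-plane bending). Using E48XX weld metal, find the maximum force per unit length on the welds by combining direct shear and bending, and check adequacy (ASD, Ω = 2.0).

E48XX → F_EXX = 480 MPa.
L_w = 2 × 200 = 400 mm; section modulus (unit throat) S = 2 × L²/6 = 13330 mm².
Direct shear f_v = P/L_w = 21.1×10³/400 = 52.75 N/mm.
Moment M = P × e = 21.1×10³ × 265 = 5591500 N·mm; bending f_b = M/S = 419.4 N/mm.
f_max = √(f_v² + f_b²) = √(52.75² + 419.4²) = 422.7 N/mm.
r_n/Ω = (1/2.0) × 0.6 × 480 × (0.707 × 5) = 509 N/mm → adequate.

f_max ≈ 423 N/mm; adequate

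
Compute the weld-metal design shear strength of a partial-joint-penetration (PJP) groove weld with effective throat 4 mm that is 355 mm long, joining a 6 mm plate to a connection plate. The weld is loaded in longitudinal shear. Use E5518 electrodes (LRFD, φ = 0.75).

E55XX → F_EXX = 550 MPa.
Effective throat (given) t_e = 4 mm.
A_we = 4 × 355 = 1420 mm².
F_nw = 0.6 F_EXX = 330 MPa.
φR_n = 0.75 × 330 × 1420 × 10⁻³ = 351.5 kN.

φR_n ≈ 351 kN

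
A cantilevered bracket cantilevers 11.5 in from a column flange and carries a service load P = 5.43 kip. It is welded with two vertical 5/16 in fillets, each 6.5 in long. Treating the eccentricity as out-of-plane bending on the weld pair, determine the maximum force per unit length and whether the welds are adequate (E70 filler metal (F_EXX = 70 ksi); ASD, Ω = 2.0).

L_w = 2 × 6.5 = 13 in; section modulus (unit throat) S = 2 × L²/6 = 14.08 in².
Direct shear f_v = P/L_w = 5.43/13 = 0.4177 kip/in.
Moment M = P × e = 5.43 × 11.5 = 62.445 kip·in; bending f_b = M/S = 4.434 kip/in.
f_max = √(f_v² + f_b²) = √(0.4177² + 4.434²) = 4.454 kip/in.
r_n/Ω = (1/2.0) × 0.6 × 70 × (0.707 × 0.3125) = 4.64 kip/in → adequate.

f_max ≈ 4.45 kip/in; adequate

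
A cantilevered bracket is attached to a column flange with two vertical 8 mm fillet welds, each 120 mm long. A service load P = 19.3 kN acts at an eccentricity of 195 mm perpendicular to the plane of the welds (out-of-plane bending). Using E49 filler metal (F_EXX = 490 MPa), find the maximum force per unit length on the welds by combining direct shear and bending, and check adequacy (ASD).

L_w = 2 × 120 = 240 mm; section modulus (unit throat) S = 2 × L²/6 = 4800 mm².
Direct shear f_v = P/L_w = 19.3×10³/240 = 80.42 N/mm.
Moment M = P × e = 19.3×10³ × 195 = 3763500 N·mm; bending f_b = M/S = 784.1 N/mm.
f_max = √(f_v² + f_b²) = √(80.42² + 784.1²) = 788.2 N/mm.
r_n/Ω = (1/2.0) × 0.6 × 490 × (0.707 × 8) = 831.4 N/mm → adequate.

f_max ≈ 788 N/mm; adequate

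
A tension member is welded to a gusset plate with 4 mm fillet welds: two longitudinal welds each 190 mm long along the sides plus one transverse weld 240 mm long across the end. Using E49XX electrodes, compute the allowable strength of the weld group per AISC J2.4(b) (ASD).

R_n/Ω ≈ 284 kN

E49XX → F_EXX = 490 MPa.
t_e = 0.707 × 4 = 2.828 mm.
R_nwl = 0.6 × 490 × 2.828 × 380 × 10⁻³ = 315.9 kN (longitudinal, 2 welds).
R_nwt = 0.6 × 490 × 2.828 × 240 × 10⁻³ = 199.5 kN (transverse, base value).
(i) R_nwl + R_nwt = 515.5 kN; (ii) 0.85 R_nwl + 1.5 R_nwt = 567.9 kN.
R_n = max = 567.9 kN [governs: (ii)]; R_n/Ω = 283.9 kN.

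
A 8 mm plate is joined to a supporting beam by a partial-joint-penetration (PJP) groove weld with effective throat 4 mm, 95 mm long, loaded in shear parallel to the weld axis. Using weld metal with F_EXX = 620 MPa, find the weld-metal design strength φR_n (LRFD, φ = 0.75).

Effective throat (given) t_e = 4 mm.
A_we = 4 × 95 = 380 mm².
F_nw = 0.6 F_EXX = 372 MPa.
φR_n = 0.75 × 372 × 380 × 10⁻³ = 106 kN.

φR_n ≈ 106 kN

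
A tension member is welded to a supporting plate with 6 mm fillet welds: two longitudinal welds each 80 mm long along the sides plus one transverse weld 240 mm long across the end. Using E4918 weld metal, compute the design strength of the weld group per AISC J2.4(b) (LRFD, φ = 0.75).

E49XX → F_EXX = 490 MPa.
t_e = 0.707 × 6 = 4.242 mm.
R_nwl = 0.6 × 490 × 4.242 × 160 × 10⁻³ = 199.5 kN (longitudinal, 2 welds).
R_nwt = 0.6 × 490 × 4.242 × 240 × 10⁻³ = 299.3 kN (transverse, base value).
(i) R_nwl + R_nwt = 498.9 kN; (ii) 0.85 R_nwl + 1.5 R_nwt = 618.6 kN.
R_n = max = 618.6 kN [governs: (ii)]; φR_n = 463.9 kN.

φR_n ≈ 464 kN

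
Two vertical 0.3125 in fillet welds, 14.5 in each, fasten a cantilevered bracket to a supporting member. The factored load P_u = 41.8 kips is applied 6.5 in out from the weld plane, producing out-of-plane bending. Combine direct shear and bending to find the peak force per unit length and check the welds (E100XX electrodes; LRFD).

f_max ≈ 4.14 kip/in; adequate

E100XX → F_EXX = 100 ksi.
L_w = 2 × 14.5 = 29 in; section modulus (unit throat) S = 2 × L²/6 = 70.08 in².
Direct shear f_v = P/L_w = 41.8/29 = 1.441 kip/in.
Moment M = P × e = 41.8 × 6.5 = 271.7 kip·in; bending f_b = M/S = 3.877 kip/in.
f_max = √(f_v² + f_b²) = √(1.441² + 3.877²) = 4.136 kip/in.
φr_n = 0.75 × 0.6 × 100 × (0.707 × 0.3125) = 9.942 kip/in → adequate.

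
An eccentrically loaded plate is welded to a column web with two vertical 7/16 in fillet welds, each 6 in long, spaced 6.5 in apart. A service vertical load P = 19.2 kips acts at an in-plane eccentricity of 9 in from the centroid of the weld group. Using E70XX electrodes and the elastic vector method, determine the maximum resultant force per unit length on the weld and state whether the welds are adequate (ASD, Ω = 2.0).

E70XX → F_EXX = 70 ksi.
Total weld length L_w = 12 in. Treat welds as unit-width lines.
Polar moment about centroid: J = 2[d³/12 + d(b/2)²] = 2[6³/12 + 6×3.25²] = 162.8 in³.
Direct shear f_v = P/L_w = 19.2 / 12 = 1.6 kip/in (vertical).
Torsion M = P·e = 19.2 × 9 = 172.8 kip·in.
Critical point at (x, y) = (3.25, 3) from centroid. f_tx = M·y/J = 3.185 kip/in; f_ty = M·x/J = 3.451 kip/in.
Resultant f_max = √[f_tx² + (f_v + f_ty)²] = √[3.185² + (1.6 + 3.451)²] = 5.971 kip/in.
Capacity per unit length: r_n/Ω = (1/2.0) × 0.6 × 70 × (0.707 × 0.4375) = 6.496 kip/in.
5.971 ≤ 6.496 → adequate.

f_max ≈ 5.97 kip/in; adequate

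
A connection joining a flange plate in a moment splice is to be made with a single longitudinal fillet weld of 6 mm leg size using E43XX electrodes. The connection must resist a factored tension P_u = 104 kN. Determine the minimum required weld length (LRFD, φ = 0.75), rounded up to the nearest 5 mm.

L = 130 mm

E43XX → F_EXX = 430 MPa.
Throat t_e = 0.707 × 6 = 4.242 mm.
φr_n = 0.75 × 0.6 × 430 × 4.242 × 10⁻³ = 0.8208 kN/mm.
L_req = P_u / φr_n = 104 / 0.8208 = 126.7 mm total.
Round up → use L = 130 mm.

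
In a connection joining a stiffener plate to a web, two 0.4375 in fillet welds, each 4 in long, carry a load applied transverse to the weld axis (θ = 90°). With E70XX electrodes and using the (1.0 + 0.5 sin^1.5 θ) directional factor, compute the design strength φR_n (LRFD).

φR_n ≈ 117 kips

E70XX → F_EXX = 70 ksi.
t_e = 0.707 × 0.4375 = 0.3093 in; A_we = 0.3093 × 8 = 2.474 in².
Directional factor: 1.0 + 0.5 sin^1.5(90°) = 1.5.
F_nw = 0.6 × 70 × 1.5 = 63 ksi.
φR_n = 0.75 × 63 × 2.474 = 116.9 kips.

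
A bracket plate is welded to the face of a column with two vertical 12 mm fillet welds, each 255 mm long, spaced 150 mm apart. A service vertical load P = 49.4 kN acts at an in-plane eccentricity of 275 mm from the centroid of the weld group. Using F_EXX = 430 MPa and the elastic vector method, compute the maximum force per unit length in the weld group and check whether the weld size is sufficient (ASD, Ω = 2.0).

f_max ≈ 414 N/mm; adequate

Total weld length L_w = 510 mm. Treat welds as unit-width lines.
Polar moment about centroid: J = 2[d³/12 + d(b/2)²] = 2[255³/12 + 255×75²] = 5632000 mm³.
Direct shear f_v = P/L_w = 49.4×10³ / 510 = 96.86 N/mm (vertical).
Torsion M = P·e = 49.4×10³ × 275 = 13585000 N·mm.
Critical point at (x, y) = (75, 127.5) from centroid. f_tx = M·y/J = 307.5 N/mm; f_ty = M·x/J = 180.9 N/mm.
Resultant f_max = √[f_tx² + (f_v + f_ty)²] = √[307.5² + (96.86 + 180.9)²] = 414.4 N/mm.
Capacity per unit length: r_n/Ω = (1/2.0) × 0.6 × 430 × (0.707 × 12) = 1094 N/mm.
414.4 ≤ 1094 → adequate.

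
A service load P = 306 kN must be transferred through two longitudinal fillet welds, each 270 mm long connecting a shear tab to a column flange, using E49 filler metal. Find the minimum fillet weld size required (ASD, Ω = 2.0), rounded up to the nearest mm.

w = 6 mm

E49XX → F_EXX = 490 MPa.
Total weld length L = 540 mm.
Required throat t_e = P × Ω / (0.6 F_EXX × L) = 306 × 2.0 / (0.6 × 490 × 540 × 10⁻³) = 3.855 mm.
Required leg w = t_e / 0.707 = 5.452 mm → use 6 mm.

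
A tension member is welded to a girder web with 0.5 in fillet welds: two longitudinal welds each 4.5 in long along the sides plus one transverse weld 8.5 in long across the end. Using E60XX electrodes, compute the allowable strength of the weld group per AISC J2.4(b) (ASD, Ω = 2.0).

R_n/Ω ≈ 130 kips

E60XX → F_EXX = 60 ksi.
t_e = 0.707 × 0.5 = 0.3535 in.
R_nwl = 0.6 × 60 × 0.3535 × 9 = 114.5 kips (longitudinal, 2 welds).
R_nwt = 0.6 × 60 × 0.3535 × 8.5 = 108.2 kips (transverse, base value).
(i) R_nwl + R_nwt = 222.7 kips; (ii) 0.85 R_nwl + 1.5 R_nwt = 259.6 kips.
R_n = max = 259.6 kips [governs: (ii)]; R_n/Ω = 129.8 kips.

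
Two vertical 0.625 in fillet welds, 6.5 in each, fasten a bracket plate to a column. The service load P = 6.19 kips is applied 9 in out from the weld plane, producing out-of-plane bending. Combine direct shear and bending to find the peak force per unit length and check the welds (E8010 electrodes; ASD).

E80XX → F_EXX = 80 ksi.
L_w = 2 × 6.5 = 13 in; section modulus (unit throat) S = 2 × L²/6 = 14.08 in².
Direct shear f_v = P/L_w = 6.19/13 = 0.4762 kip/in.
Moment M = P × e = 6.19 × 9 = 55.71 kip·in; bending f_b = M/S = 3.956 kip/in.
f_max = √(f_v² + f_b²) = √(0.4762² + 3.956²) = 3.984 kip/in.
r_n/Ω = (1/2.0) × 0.6 × 80 × (0.707 × 0.625) = 10.6 kip/in → adequate.

f_max ≈ 3.98 kip/in; adequate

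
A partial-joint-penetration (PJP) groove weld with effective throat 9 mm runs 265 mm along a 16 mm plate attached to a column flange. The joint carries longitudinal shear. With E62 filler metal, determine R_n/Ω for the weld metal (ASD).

E62XX → F_EXX = 620 MPa.
Effective throat (given) t_e = 9 mm.
A_we = 9 × 265 = 2385 mm².
F_nw = 0.6 F_EXX = 372 MPa.
R_n/Ω = (372 × 2385) / 2.0 × 10⁻³ = 443.6 kN.

R_n/Ω ≈ 444 kN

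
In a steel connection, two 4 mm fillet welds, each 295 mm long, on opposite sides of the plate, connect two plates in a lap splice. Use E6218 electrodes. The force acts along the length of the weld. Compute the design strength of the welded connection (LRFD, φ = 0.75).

E62XX → F_EXX = 620 MPa.
Effective throat t_e = 0.707 × 4 = 2.828 mm.
Total length L = 590 mm; A_we = 2.828 × 590 = 1669 mm².
F_nw = 0.6 F_EXX = 0.6 × 620 = 372 MPa.
φR_n = 0.75 × 372 × 1669 × 10⁻³ = 465.5 kN.

φR_n ≈ 466 kN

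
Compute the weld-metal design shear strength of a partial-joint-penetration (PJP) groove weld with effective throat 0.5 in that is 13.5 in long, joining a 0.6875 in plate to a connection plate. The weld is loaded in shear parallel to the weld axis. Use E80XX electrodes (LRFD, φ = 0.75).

E80XX → F_EXX = 80 ksi.
Effective throat (given) t_e = 0.5 in.
A_we = 0.5 × 13.5 = 6.75 in².
F_nw = 0.6 F_EXX = 48 ksi.
φR_n = 0.75 × 48 × 6.75 = 243 kips.

φR_n ≈ 243 kips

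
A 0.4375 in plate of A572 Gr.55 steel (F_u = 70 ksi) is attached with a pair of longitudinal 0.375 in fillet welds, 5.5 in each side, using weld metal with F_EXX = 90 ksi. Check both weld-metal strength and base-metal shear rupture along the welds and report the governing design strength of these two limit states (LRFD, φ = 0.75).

φR_n ≈ 118 kips (weld metal governs)

t_e = 0.707 × 0.375 = 0.2651 in; L = 11 in.
Weld metal: φR_n = 0.75 × 0.6 × 90 × 0.2651 × 11 = 118.1 kips.
Base metal (shear rupture): φR_n = 0.75 × 0.6 × 70 × 0.4375 × 11 = 151.6 kips.
Governing: weld metal.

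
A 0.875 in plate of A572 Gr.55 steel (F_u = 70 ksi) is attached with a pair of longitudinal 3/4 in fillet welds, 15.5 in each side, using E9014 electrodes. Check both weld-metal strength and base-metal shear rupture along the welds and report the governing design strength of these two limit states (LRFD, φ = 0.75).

φR_n ≈ 666 kips (weld metal governs)

E90XX → F_EXX = 90 ksi.
t_e = 0.707 × 0.75 = 0.5302 in; L = 31 in.
Weld metal: φR_n = 0.75 × 0.6 × 90 × 0.5302 × 31 = 665.7 kips.
Base metal (shear rupture): φR_n = 0.75 × 0.6 × 70 × 0.875 × 31 = 854.4 kips.
Governing: weld metal.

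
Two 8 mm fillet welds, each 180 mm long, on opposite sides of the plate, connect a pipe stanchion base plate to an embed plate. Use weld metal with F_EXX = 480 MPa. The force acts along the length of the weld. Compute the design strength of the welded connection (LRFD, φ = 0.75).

φR_n ≈ 440 kN

Effective throat t_e = 0.707 × 8 = 5.656 mm.
Total length L = 360 mm; A_we = 5.656 × 360 = 2036 mm².
F_nw = 0.6 F_EXX = 0.6 × 480 = 288 MPa.
φR_n = 0.75 × 288 × 2036 × 10⁻³ = 439.8 kN.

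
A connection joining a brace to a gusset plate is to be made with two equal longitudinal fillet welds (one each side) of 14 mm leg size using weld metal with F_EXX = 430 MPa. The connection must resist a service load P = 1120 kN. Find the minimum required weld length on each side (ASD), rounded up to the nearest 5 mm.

L = 440 mm on each side

Throat t_e = 0.707 × 14 = 9.898 mm.
r_n/Ω = (0.6 × 430 × 9.898) / 2.0 = 1277 N/mm = 1.277 kN/mm.
L_req = P / (r_n/Ω) = 1120 / 1.277 = 877.2 mm total.
Per side: 877.2 / 2 = 438.6 mm.
Round up → use L = 440 mm on each side.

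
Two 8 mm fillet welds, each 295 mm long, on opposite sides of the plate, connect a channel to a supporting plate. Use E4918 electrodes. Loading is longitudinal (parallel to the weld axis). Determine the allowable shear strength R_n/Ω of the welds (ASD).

E49XX → F_EXX = 490 MPa.
Effective throat t_e = 0.707 × 8 = 5.656 mm.
Total length L = 590 mm; A_we = 5.656 × 590 = 3337 mm².
F_nw = 0.6 F_EXX = 0.6 × 490 = 294 MPa.
R_n = 294 × 3337 × 10⁻³ = 981.1 kN; R_n/Ω = 981.1/2.0 = 490.5 kN.

R_n/Ω ≈ 491 kN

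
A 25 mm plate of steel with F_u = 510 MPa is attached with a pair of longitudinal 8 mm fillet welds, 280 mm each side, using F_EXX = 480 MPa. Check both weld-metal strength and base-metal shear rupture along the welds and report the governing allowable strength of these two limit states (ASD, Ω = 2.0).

R_n/Ω ≈ 456 kN (weld metal governs)

t_e = 0.707 × 8 = 5.656 mm; L = 560 mm.
Weld metal: R_n/Ω = (1/2.0) × 0.6 × 480 × 5.656 × 560 × 10⁻³ = 456.1 kN.
Base metal (shear rupture): R_n/Ω = (1/2.0) × 0.6 × 510 × 25 × 560 × 10⁻³ = 2142 kN.
Governing: weld metal.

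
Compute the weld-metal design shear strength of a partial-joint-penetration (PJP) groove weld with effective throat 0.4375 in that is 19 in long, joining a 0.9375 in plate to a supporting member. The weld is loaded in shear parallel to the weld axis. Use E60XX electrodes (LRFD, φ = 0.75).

φR_n ≈ 224 kips

E60XX → F_EXX = 60 ksi.
Effective throat (given) t_e = 0.4375 in.
A_we = 0.4375 × 19 = 8.312 in².
F_nw = 0.6 F_EXX = 36 ksi.
φR_n = 0.75 × 36 × 8.312 = 224.4 kips.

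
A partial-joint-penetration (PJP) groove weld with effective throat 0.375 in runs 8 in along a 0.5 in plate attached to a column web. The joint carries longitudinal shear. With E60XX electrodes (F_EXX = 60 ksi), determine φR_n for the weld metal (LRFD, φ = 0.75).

φR_n ≈ 81 kip

Effective throat (given) t_e = 0.375 in.
A_we = 0.375 × 8 = 3 in².
F_nw = 0.6 F_EXX = 36 ksi.
φR_n = 0.75 × 36 × 3 = 81 kip.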